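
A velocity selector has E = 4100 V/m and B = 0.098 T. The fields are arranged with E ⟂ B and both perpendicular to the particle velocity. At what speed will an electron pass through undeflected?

Zero net Lorentz force requires |qE| = |q v×B|, i.e. E = vB.
v = E/B = 4100/0.098 = 4.2×10⁴ m/s.

v = 4.2×10⁴ m/s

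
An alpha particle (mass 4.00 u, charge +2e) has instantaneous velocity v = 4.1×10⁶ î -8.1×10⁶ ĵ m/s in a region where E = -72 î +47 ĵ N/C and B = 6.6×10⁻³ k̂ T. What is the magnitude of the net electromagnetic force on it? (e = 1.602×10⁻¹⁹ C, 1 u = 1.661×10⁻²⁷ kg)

|F| ≈ 1.92×10⁻¹⁴ N

v×B = (-5.35×10⁴, -2.71×10⁴, 0) N/C.
E + v×B = (-5.35×10⁴, -2.70×10⁴, 0) N/C.
F = q(E + v×B) = (3.204×10⁻¹⁹ C)·(-5.35×10⁴, -2.70×10⁴, 0) = (-1.72×10⁻¹⁴, -8.65×10⁻¹⁵, 0) N.
|F| = 1.92×10⁻¹⁴ N.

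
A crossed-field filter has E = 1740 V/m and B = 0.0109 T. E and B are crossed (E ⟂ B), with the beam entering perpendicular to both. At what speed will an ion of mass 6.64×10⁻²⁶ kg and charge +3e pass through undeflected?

Straight-line motion ⇒ electric and magnetic forces cancel, so E = vB.
v = E/B = 1740/0.0109 = 1.60×10⁵ m/s.

v = 1.60×10⁵ m/s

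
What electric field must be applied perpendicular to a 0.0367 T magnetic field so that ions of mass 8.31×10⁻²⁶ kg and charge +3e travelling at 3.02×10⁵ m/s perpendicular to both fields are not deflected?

E = 1.11×10⁴ V/m

For straight-line motion qE = qvB, so E = vB.
E = 3.02×10⁵ × 0.0367 = 1.11×10⁴ V/m.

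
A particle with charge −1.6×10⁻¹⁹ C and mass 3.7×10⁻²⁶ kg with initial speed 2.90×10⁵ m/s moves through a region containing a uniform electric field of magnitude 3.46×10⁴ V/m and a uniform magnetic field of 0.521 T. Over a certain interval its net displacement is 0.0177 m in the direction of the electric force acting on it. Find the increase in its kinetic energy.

ΔKE ≈ 9.80×10⁻¹⁷ J

The magnetic force is always ⟂ v and does no work; only the electric force changes KE.
ΔKE = F_E · d = |q|E d = (1.6×10⁻¹⁹)(3.46×10⁴)(0.0177) ≈ 9.80×10⁻¹⁷ J.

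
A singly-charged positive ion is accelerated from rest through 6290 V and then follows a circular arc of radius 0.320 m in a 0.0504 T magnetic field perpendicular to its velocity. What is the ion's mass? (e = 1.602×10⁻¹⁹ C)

Combine |q|V = ½mv² and r = mv/(|q|B): eliminate v to get m = qB²r²/(2V).
m = (1.602×10⁻¹⁹)(0.0504)²(0.320)²/(2·6290) ≈ 3.31×10⁻²⁷ kg.

m ≈ 3.31×10⁻²⁷ kg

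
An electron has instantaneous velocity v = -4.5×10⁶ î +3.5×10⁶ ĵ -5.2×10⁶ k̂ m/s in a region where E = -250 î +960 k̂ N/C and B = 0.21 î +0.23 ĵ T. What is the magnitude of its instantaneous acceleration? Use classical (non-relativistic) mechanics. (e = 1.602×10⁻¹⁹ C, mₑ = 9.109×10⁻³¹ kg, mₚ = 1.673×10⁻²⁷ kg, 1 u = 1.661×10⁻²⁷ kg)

v×B = (1.20×10⁶, -1.09×10⁶, -1.77×10⁶) N/C.
E + v×B = (1.20×10⁶, -1.09×10⁶, -1.77×10⁶) N/C.
F = q(E + v×B) = (−1.602×10⁻¹⁹ C)·(1.20×10⁶, -1.09×10⁶, -1.77×10⁶) = (-1.92×10⁻¹³, 1.75×10⁻¹³, 2.83×10⁻¹³) N.
|a| = |F|/m = 3.842×10⁻¹³/9.109×10⁻³¹ ≈ 4.22×10¹⁷ m/s².

|a| ≈ 4.22×10¹⁷ m/s²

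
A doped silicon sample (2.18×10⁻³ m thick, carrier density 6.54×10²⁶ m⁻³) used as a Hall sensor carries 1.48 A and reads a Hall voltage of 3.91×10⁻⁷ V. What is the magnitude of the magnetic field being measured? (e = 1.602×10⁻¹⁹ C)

From V_H = IB/(n e t), B = V_H n e t / I.
B = (3.91×10⁻⁷)(6.54×10²⁶)(1.602×10⁻¹⁹)(2.18×10⁻³)/1.48 ≈ 0.0603 T.

B ≈ 0.0603 T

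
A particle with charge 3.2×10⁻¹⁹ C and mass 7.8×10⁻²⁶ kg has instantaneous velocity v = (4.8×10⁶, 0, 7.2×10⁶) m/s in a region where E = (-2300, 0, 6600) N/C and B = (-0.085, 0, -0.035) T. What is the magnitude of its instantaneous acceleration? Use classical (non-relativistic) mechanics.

|a| ≈ 1.82×10¹² m/s²

v×B = (0, -4.44×10⁵, 0) N/C.
E + v×B = (-2300, -4.44×10⁵, 6600) N/C.
F = q(E + v×B) = (3.2×10⁻¹⁹ C)·(-2300, -4.44×10⁵, 6600) = (-7.36×10⁻¹⁶, -1.42×10⁻¹³, 2.11×10⁻¹⁵) N.
|a| = |F|/m = 1.421×10⁻¹³/7.8×10⁻²⁶ ≈ 1.82×10¹² m/s².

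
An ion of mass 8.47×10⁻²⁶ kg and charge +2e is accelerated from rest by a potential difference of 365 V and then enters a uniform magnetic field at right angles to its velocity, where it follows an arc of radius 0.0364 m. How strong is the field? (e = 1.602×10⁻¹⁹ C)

v = √(2|q|V/m) = √(2·3.204×10⁻¹⁹·365/8.47×10⁻²⁶) ≈ 5.255×10⁴ m/s.
B = mv/(|q|r) = (8.47×10⁻²⁶)(5.255×10⁴)/((3.204×10⁻¹⁹)(0.0364)) ≈ 0.382 T.

B ≈ 0.382 T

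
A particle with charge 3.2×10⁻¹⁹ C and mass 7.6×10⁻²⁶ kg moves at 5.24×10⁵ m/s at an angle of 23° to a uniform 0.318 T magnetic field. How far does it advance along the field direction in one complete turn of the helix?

p ≈ 2.26 m

v∥ = v cosθ = 5.24×10⁵·cos23° ≈ 4.823×10⁵ m/s.
T = 2πm/(|q|B) = 2π(7.6×10⁻²⁶)/((3.2×10⁻¹⁹)(0.318)) ≈ 4.693×10⁻⁶ s.
pitch = v∥ T = (4.823×10⁵)(4.693×10⁻⁶) ≈ 2.26 m.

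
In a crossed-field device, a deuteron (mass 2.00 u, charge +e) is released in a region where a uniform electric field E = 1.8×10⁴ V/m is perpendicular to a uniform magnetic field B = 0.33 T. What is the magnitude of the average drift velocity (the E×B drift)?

The E×B drift speed is v_d = E/B.
v_d = 1.8×10⁴/0.33 = 5.5×10⁴ m/s.

v_d ≈ 5.5×10⁴ m/s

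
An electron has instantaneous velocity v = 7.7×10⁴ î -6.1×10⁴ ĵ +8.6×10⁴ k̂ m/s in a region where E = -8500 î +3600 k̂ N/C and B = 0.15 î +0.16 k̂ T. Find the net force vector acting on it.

v×B = (-9760, 580, 9150) N/C.
E + v×B = (-1.83×10⁴, 580, 1.28×10⁴) N/C.
F = q(E + v×B) = (−1.602×10⁻¹⁹ C)·(-1.83×10⁴, 580, 1.28×10⁴) = (2.93×10⁻¹⁵, -9.29×10⁻¹⁷, -2.04×10⁻¹⁵) N.

F ≈ (2.93×10⁻¹⁵, -9.29×10⁻¹⁷, -2.04×10⁻¹⁵) N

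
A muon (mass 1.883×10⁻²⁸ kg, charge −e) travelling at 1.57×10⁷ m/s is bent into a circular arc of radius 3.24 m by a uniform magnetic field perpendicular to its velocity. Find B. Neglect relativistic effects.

B ≈ 5.70×10⁻³ T

From |q|vB = mv²/r, B = mv/(|q|r).
B = (1.883×10⁻²⁸)(1.57×10⁷)/((1.602×10⁻¹⁹)(3.24)) ≈ 5.70×10⁻³ T.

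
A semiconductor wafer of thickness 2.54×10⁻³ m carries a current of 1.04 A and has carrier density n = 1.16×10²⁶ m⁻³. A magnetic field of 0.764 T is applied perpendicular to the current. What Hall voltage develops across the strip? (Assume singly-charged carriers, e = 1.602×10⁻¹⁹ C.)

V_H ≈ 1.68×10⁻⁵ V

V_H = IB/(n e t).
V_H = (1.04)(0.764)/((1.16×10²⁶)(1.602×10⁻¹⁹)(2.54×10⁻³)) ≈ 1.68×10⁻⁵ V.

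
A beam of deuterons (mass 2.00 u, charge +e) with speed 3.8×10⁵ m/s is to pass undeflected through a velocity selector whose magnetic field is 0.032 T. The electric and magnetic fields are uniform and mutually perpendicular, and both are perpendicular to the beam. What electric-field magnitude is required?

For straight-line motion qE = qvB, so E = vB.
E = 3.8×10⁵ × 0.032 = 1.2×10⁴ V/m.

E = 1.2×10⁴ V/m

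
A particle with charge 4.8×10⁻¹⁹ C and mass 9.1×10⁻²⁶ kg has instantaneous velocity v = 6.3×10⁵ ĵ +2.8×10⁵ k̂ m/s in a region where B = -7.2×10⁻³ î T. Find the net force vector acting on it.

v×B = (0, -2020, 4540) N/C.
F = q v×B = (4.8×10⁻¹⁹ C)·(0, -2020, 4540) = (0, -9.68×10⁻¹⁶, 2.18×10⁻¹⁵) N.

F ≈ (0, -9.68×10⁻¹⁶, 2.18×10⁻¹⁵) N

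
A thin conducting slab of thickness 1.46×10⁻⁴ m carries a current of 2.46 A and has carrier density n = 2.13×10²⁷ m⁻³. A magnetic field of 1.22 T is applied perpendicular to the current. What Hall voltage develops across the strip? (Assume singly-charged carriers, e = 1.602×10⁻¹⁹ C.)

V_H = IB/(n e t).
V_H = (2.46)(1.22)/((2.13×10²⁷)(1.602×10⁻¹⁹)(1.46×10⁻⁴)) ≈ 6.02×10⁻⁵ V.

V_H ≈ 6.02×10⁻⁵ V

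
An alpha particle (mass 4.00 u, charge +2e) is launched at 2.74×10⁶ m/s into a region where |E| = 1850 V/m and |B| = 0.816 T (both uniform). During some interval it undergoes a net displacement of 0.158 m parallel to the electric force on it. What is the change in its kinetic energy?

The magnetic force is always ⟂ v and does no work; only the electric force changes KE.
ΔKE = F_E · d = |q|E d = (3.204×10⁻¹⁹)(1850)(0.158) ≈ 9.37×10⁻¹⁷ J.

ΔKE ≈ 9.37×10⁻¹⁷ J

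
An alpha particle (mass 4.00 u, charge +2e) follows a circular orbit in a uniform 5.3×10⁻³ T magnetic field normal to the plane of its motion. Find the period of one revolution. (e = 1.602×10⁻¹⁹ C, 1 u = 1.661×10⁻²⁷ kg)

The cyclotron period depends only on m, q, B: T = 2πm/(|q|B).
T = 2π(6.644×10⁻²⁷)/((3.204×10⁻¹⁹)(5.3×10⁻³)) ≈ 2.5×10⁻⁵ s.

T ≈ 2.5×10⁻⁵ s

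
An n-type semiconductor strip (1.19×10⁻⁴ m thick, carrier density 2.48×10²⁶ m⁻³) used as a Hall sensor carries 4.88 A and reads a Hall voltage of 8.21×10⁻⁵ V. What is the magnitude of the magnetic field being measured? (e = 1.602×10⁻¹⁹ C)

From V_H = IB/(n e t), B = V_H n e t / I.
B = (8.21×10⁻⁵)(2.48×10²⁶)(1.602×10⁻¹⁹)(1.19×10⁻⁴)/4.88 ≈ 0.0795 T.

B ≈ 0.0795 T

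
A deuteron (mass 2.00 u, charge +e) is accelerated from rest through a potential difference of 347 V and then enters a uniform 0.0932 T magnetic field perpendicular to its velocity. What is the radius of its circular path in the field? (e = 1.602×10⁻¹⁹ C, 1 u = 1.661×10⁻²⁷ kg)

r ≈ 0.0407 m

Acceleration: |q|V = ½mv² ⇒ v = √(2|q|V/m) = √(2·1.602×10⁻¹⁹·347/3.322×10⁻²⁷) ≈ 1.829×10⁵ m/s.
In the field: r = mv/(|q|B) = (3.322×10⁻²⁷)(1.829×10⁵)/((1.602×10⁻¹⁹)(0.0932)) ≈ 0.0407 m.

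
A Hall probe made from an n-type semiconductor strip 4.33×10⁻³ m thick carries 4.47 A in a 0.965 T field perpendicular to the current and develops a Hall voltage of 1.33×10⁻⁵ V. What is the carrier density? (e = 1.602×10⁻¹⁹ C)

n ≈ 4.68×10²⁶ m⁻³

From V_H = IB/(n e t), n = IB/(V_H e t).
n = (4.47)(0.965)/((1.33×10⁻⁵)(1.602×10⁻¹⁹)(4.33×10⁻³)) ≈ 4.68×10²⁶ m⁻³.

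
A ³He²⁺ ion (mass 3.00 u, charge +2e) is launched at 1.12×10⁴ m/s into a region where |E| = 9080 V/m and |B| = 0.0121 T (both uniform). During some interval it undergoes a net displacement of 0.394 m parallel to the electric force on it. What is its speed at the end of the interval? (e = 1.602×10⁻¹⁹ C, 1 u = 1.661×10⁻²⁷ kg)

B does no work; ΔKE = |q|E d.
½mv_f² = ½mv₀² + |q|Ed = ½(4.983×10⁻²⁷)(1.12×10⁴)² + (3.204×10⁻¹⁹)(9080)(0.394) ≈ 3.125×10⁻¹⁹ J + 1.146×10⁻¹⁵ J ≈ 1.147×10⁻¹⁵ J.
v_f = √(2·1.147×10⁻¹⁵/4.983×10⁻²⁷) ≈ 6.78×10⁵ m/s.

v_f ≈ 6.78×10⁵ m/s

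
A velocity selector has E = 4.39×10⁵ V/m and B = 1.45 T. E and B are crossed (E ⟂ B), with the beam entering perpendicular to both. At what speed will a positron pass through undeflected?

Straight-line motion ⇒ electric and magnetic forces cancel, so E = vB.
v = E/B = 4.39×10⁵/1.45 = 3.03×10⁵ m/s.
The result is independent of the particle's charge and mass.

v = 3.03×10⁵ m/s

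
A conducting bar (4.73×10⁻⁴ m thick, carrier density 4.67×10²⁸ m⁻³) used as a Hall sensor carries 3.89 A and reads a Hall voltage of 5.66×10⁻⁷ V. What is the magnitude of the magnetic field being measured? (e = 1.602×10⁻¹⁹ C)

B ≈ 0.515 T

From V_H = IB/(n e t), B = V_H n e t / I.
B = (5.66×10⁻⁷)(4.67×10²⁸)(1.602×10⁻¹⁹)(4.73×10⁻⁴)/3.89 ≈ 0.515 T.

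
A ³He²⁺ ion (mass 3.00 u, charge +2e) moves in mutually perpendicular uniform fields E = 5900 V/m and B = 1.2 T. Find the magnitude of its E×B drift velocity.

The E×B drift speed is v_d = E/B.
v_d = 5900/1.2 = 4900 m/s.

v_d ≈ 4900 m/s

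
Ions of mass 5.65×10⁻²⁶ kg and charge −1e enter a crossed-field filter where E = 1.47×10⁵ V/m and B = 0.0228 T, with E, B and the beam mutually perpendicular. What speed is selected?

For undeflected motion the electric and magnetic forces balance: qE = qvB.
v = E/B = 1.47×10⁵/0.0228 = 6.45×10⁶ m/s.

v = 6.45×10⁶ m/s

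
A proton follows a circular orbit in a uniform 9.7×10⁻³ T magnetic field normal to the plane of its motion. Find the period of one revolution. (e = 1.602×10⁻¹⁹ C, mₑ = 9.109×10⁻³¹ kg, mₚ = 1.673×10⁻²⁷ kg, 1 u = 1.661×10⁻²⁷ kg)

T ≈ 6.8×10⁻⁶ s

The cyclotron period depends only on m, q, B: T = 2πm/(|q|B).
T = 2π(1.673×10⁻²⁷)/((1.602×10⁻¹⁹)(9.7×10⁻³)) ≈ 6.8×10⁻⁶ s.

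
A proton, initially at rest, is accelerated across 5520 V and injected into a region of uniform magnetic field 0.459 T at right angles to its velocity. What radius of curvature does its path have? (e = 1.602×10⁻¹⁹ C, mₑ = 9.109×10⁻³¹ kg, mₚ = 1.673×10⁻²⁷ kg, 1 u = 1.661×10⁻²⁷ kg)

r ≈ 0.0234 m

Acceleration: |q|V = ½mv² ⇒ v = √(2|q|V/m) = √(2·1.602×10⁻¹⁹·5520/1.673×10⁻²⁷) ≈ 1.028×10⁶ m/s.
In the field: r = mv/(|q|B) = (1.673×10⁻²⁷)(1.028×10⁶)/((1.602×10⁻¹⁹)(0.459)) ≈ 0.0234 m.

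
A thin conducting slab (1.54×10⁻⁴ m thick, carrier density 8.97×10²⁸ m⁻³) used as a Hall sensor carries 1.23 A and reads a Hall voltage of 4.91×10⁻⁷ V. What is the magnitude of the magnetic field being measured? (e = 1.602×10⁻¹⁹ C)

B ≈ 0.883 T

From V_H = IB/(n e t), B = V_H n e t / I.
B = (4.91×10⁻⁷)(8.97×10²⁸)(1.602×10⁻¹⁹)(1.54×10⁻⁴)/1.23 ≈ 0.883 T.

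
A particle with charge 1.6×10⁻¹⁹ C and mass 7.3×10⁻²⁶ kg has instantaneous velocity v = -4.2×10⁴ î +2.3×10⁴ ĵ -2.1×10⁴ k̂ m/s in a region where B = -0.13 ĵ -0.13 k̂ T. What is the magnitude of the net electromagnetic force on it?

v×B = (-5720, -5460, 5460) N/C.
F = q v×B = (1.6×10⁻¹⁹ C)·(-5720, -5460, 5460) = (-9.15×10⁻¹⁶, -8.74×10⁻¹⁶, 8.74×10⁻¹⁶) N.
|F| = 1.54×10⁻¹⁵ N.

|F| ≈ 1.54×10⁻¹⁵ N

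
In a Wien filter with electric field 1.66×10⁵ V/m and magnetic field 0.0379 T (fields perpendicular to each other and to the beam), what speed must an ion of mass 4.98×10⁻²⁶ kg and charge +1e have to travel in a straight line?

Zero net Lorentz force requires |qE| = |q v×B|, i.e. E = vB.
v = E/B = 1.66×10⁵/0.0379 = 4.38×10⁶ m/s.

v = 4.38×10⁶ m/s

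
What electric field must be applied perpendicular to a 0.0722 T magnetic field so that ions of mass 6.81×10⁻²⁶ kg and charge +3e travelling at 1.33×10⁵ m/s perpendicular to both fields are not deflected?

E = 9600 V/m

For straight-line motion qE = qvB, so E = vB.
E = 1.33×10⁵ × 0.0722 = 9600 V/m.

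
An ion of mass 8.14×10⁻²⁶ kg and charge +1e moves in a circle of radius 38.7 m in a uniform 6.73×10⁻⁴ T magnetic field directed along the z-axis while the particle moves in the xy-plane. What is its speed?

From |q|vB = mv²/r, v = |q|Br/m.
v = (1.602×10⁻¹⁹)(6.73×10⁻⁴)(38.7)/8.14×10⁻²⁶ ≈ 5.13×10⁴ m/s.

v ≈ 5.13×10⁴ m/s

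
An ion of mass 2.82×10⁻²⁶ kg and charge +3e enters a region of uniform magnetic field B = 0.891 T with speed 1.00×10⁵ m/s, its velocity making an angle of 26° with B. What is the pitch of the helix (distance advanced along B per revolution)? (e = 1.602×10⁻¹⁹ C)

p ≈ 0.0372 m

v∥ = v cosθ = 1.00×10⁵·cos26° ≈ 8.988×10⁴ m/s.
T = 2πm/(|q|B) = 2π(2.82×10⁻²⁶)/((4.806×10⁻¹⁹)(0.891)) ≈ 4.138×10⁻⁷ s.
pitch = v∥ T = (8.988×10⁴)(4.138×10⁻⁷) ≈ 0.0372 m.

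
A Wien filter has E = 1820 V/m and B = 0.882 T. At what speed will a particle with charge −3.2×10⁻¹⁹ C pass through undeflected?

v = 2060 m/s

Zero net Lorentz force requires |qE| = |q v×B|, i.e. E = vB.
v = E/B = 1820/0.882 = 2060 m/s.
The result is independent of the particle's charge and mass.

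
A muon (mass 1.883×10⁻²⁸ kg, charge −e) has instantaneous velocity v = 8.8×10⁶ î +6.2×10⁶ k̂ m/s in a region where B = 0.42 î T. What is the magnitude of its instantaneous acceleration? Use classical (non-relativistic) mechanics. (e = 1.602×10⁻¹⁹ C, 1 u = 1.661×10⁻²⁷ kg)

v×B = (0, 2.60×10⁶, 0) N/C.
F = q v×B = (−1.602×10⁻¹⁹ C)·(0, 2.60×10⁶, 0) = (0, -4.17×10⁻¹³, 0) N.
|a| = |F|/m = 4.172×10⁻¹³/1.883×10⁻²⁸ ≈ 2.22×10¹⁵ m/s².

|a| ≈ 2.22×10¹⁵ m/s²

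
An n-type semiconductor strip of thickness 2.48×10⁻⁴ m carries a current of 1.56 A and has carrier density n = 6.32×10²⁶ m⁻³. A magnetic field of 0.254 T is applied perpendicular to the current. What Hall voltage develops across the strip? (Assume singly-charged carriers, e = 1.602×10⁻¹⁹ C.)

V_H ≈ 1.58×10⁻⁵ V

V_H = IB/(n e t).
V_H = (1.56)(0.254)/((6.32×10²⁶)(1.602×10⁻¹⁹)(2.48×10⁻⁴)) ≈ 1.58×10⁻⁵ V.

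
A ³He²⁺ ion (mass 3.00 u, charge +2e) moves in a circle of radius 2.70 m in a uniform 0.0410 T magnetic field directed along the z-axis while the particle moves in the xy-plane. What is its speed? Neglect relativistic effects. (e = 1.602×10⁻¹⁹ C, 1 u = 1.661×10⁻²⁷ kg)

From |q|vB = mv²/r, v = |q|Br/m.
v = (3.204×10⁻¹⁹)(0.0410)(2.70)/4.983×10⁻²⁷ ≈ 7.12×10⁶ m/s.

v ≈ 7.12×10⁶ m/s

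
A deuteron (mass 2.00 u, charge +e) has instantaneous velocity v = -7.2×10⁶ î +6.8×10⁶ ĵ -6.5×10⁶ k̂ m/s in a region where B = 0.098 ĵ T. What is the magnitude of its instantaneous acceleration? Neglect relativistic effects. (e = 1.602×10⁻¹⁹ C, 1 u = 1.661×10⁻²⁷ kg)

v×B = (6.37×10⁵, 0, -7.06×10⁵) N/C.
F = q v×B = (1.602×10⁻¹⁹ C)·(6.37×10⁵, 0, -7.06×10⁵) = (1.02×10⁻¹³, 0, -1.13×10⁻¹³) N.
|a| = |F|/m = 1.523×10⁻¹³/3.322×10⁻²⁷ ≈ 4.58×10¹³ m/s².

|a| ≈ 4.58×10¹³ m/s²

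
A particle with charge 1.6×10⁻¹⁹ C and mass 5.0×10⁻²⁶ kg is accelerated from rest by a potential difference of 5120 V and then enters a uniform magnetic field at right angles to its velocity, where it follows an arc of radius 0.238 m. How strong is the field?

B ≈ 0.238 T

v = √(2|q|V/m) = √(2·1.6×10⁻¹⁹·5120/5.0×10⁻²⁶) ≈ 1.810×10⁵ m/s.
B = mv/(|q|r) = (5.0×10⁻²⁶)(1.810×10⁵)/((1.6×10⁻¹⁹)(0.238)) ≈ 0.238 T.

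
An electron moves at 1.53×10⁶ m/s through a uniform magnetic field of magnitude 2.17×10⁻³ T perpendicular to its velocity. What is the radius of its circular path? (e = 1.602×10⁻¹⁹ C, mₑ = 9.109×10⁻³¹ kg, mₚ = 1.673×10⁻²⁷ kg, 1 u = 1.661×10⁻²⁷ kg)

The magnetic force provides the centripetal force: |q|vB = mv²/r.
r = mv/(|q|B) = (9.109×10⁻³¹)(1.53×10⁶)/((1.602×10⁻¹⁹)(2.17×10⁻³)) ≈ 4.01×10⁻³ m.

r ≈ 4.01×10⁻³ m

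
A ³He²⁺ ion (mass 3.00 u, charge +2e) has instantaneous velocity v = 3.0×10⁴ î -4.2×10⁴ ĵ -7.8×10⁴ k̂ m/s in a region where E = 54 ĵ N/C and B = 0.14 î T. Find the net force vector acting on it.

v×B = (0, -1.09×10⁴, 5880) N/C.
E + v×B = (0, -1.09×10⁴, 5880) N/C.
F = q(E + v×B) = (3.204×10⁻¹⁹ C)·(0, -1.09×10⁴, 5880) = (0, -3.48×10⁻¹⁵, 1.88×10⁻¹⁵) N.

F ≈ (0, -3.48×10⁻¹⁵, 1.88×10⁻¹⁵) N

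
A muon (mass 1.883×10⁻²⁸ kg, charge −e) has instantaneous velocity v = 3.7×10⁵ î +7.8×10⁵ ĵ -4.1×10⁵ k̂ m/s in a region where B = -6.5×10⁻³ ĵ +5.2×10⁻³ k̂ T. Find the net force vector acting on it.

v×B = (1390, -1920, -2400) N/C.
F = q v×B = (−1.602×10⁻¹⁹ C)·(1390, -1920, -2400) = (-2.23×10⁻¹⁶, 3.08×10⁻¹⁶, 3.85×10⁻¹⁶) N.

F ≈ (-2.23×10⁻¹⁶, 3.08×10⁻¹⁶, 3.85×10⁻¹⁶) N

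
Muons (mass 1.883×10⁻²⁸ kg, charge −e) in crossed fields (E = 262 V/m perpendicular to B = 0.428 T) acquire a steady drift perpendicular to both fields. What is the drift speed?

v_d ≈ 612 m/s

The E×B drift speed is v_d = E/B.
v_d = 262/0.428 = 612 m/s.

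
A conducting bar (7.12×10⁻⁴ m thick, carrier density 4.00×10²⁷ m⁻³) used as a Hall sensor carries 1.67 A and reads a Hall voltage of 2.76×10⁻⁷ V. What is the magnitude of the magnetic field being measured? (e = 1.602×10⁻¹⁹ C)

B ≈ 0.0754 T

From V_H = IB/(n e t), B = V_H n e t / I.
B = (2.76×10⁻⁷)(4.00×10²⁷)(1.602×10⁻¹⁹)(7.12×10⁻⁴)/1.67 ≈ 0.0754 T.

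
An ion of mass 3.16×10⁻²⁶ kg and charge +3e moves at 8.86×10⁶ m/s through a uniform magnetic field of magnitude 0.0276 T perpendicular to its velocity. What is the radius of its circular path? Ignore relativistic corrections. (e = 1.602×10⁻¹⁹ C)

The magnetic force provides the centripetal force: |q|vB = mv²/r.
r = mv/(|q|B) = (3.16×10⁻²⁶)(8.86×10⁶)/((4.806×10⁻¹⁹)(0.0276)) ≈ 21.1 m.

r ≈ 21.1 m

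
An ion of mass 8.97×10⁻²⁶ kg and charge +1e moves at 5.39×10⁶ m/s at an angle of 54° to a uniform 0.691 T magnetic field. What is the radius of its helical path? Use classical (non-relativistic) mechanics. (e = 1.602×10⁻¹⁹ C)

v⊥ = v sinθ = 5.39×10⁶·sin54° ≈ 4.361×10⁶ m/s.
r = m v⊥/(|q|B) = (8.97×10⁻²⁶)(4.361×10⁶)/((1.602×10⁻¹⁹)(0.691)) ≈ 3.53 m.

r ≈ 3.53 m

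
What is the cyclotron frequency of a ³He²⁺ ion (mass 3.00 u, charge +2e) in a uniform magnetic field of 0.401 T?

f = |q|B/(2πm).
f = (3.204×10⁻¹⁹)(0.401)/(2π·4.983×10⁻²⁷) ≈ 4.10×10⁶ Hz.

f ≈ 4.10×10⁶ Hz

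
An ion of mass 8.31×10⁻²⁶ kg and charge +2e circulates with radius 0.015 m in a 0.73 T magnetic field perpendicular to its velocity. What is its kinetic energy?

KE ≈ 7.4×10⁻¹⁷ J

v = |q|Br/m, then KE = ½mv² = (qBr)²/(2m).
v = (3.204×10⁻¹⁹)(0.73)(0.015)/8.31×10⁻²⁶ ≈ 4.222×10⁴ m/s.
KE = ½(8.31×10⁻²⁶)(4.222×10⁴)² ≈ 7.4×10⁻¹⁷ J.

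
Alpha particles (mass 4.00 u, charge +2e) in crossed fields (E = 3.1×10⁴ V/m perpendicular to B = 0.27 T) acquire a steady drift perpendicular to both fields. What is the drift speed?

The E×B drift speed is v_d = E/B.
v_d = 3.1×10⁴/0.27 = 1.1×10⁵ m/s.

v_d ≈ 1.1×10⁵ m/s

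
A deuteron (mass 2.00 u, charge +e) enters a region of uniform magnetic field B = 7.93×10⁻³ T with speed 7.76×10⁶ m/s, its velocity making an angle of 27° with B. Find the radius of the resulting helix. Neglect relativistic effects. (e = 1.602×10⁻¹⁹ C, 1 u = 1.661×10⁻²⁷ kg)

r ≈ 9.21 m

v⊥ = v sinθ = 7.76×10⁶·sin27° ≈ 3.523×10⁶ m/s.
r = m v⊥/(|q|B) = (3.322×10⁻²⁷)(3.523×10⁶)/((1.602×10⁻¹⁹)(7.93×10⁻³)) ≈ 9.21 m.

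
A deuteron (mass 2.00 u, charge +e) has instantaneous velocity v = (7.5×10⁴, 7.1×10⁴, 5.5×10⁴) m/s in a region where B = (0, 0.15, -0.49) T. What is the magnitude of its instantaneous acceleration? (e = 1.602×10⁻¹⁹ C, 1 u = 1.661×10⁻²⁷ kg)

|a| ≈ 2.78×10¹² m/s²

v×B = (-4.30×10⁴, 3.68×10⁴, 1.12×10⁴) N/C.
F = q v×B = (1.602×10⁻¹⁹ C)·(-4.30×10⁴, 3.68×10⁴, 1.12×10⁴) = (-6.90×10⁻¹⁵, 5.89×10⁻¹⁵, 1.80×10⁻¹⁵) N.
|a| = |F|/m = 9.244×10⁻¹⁵/3.322×10⁻²⁷ ≈ 2.78×10¹² m/s².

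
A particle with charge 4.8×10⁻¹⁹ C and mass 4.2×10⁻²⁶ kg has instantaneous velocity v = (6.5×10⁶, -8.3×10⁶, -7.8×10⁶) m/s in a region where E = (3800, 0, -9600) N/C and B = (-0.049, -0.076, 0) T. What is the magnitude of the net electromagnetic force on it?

v×B = (-5.93×10⁵, 3.82×10⁵, -9.01×10⁵) N/C.
E + v×B = (-5.89×10⁵, 3.82×10⁵, -9.10×10⁵) N/C.
F = q(E + v×B) = (4.8×10⁻¹⁹ C)·(-5.89×10⁵, 3.82×10⁵, -9.10×10⁵) = (-2.83×10⁻¹³, 1.83×10⁻¹³, -4.37×10⁻¹³) N.
|F| = 5.52×10⁻¹³ N.

|F| ≈ 5.52×10⁻¹³ N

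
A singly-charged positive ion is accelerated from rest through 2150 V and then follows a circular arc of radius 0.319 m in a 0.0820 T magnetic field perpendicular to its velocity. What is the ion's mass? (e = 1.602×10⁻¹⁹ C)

m ≈ 2.55×10⁻²⁶ kg

Combine |q|V = ½mv² and r = mv/(|q|B): eliminate v to get m = qB²r²/(2V).
m = (1.602×10⁻¹⁹)(0.0820)²(0.319)²/(2·2150) ≈ 2.55×10⁻²⁶ kg.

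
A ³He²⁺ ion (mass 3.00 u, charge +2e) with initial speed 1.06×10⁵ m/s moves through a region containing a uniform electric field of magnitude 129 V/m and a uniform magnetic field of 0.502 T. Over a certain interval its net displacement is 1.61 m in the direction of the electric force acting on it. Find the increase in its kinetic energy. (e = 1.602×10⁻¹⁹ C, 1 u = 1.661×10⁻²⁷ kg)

The magnetic force is always ⟂ v and does no work; only the electric force changes KE.
ΔKE = F_E · d = |q|E d = (3.204×10⁻¹⁹)(129)(1.61) ≈ 6.65×10⁻¹⁷ J.

ΔKE ≈ 6.65×10⁻¹⁷ J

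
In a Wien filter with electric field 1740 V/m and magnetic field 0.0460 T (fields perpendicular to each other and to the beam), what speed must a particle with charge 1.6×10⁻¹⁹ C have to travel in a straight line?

For undeflected motion the electric and magnetic forces balance: qE = qvB.
v = E/B = 1740/0.0460 = 3.78×10⁴ m/s.

v = 3.78×10⁴ m/s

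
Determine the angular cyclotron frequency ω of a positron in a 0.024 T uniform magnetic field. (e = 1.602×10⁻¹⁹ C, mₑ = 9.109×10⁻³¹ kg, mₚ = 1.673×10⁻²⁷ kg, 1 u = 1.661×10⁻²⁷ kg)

ω ≈ 4.2×10⁹ rad/s

ω = |q|B/m.
ω = (1.602×10⁻¹⁹)(0.024)/9.109×10⁻³¹ ≈ 4.2×10⁹ rad/s.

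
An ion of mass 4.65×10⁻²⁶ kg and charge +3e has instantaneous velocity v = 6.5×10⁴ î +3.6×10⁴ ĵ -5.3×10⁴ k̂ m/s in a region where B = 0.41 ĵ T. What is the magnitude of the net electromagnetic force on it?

v×B = (2.17×10⁴, 0, 2.66×10⁴) N/C.
F = q v×B = (4.806×10⁻¹⁹ C)·(2.17×10⁴, 0, 2.66×10⁴) = (1.04×10⁻¹⁴, 0, 1.28×10⁻¹⁴) N.
|F| = 1.65×10⁻¹⁴ N.

|F| ≈ 1.65×10⁻¹⁴ N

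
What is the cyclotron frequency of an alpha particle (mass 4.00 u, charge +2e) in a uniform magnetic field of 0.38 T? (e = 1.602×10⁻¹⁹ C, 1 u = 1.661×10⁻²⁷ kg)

f = |q|B/(2πm).
f = (3.204×10⁻¹⁹)(0.38)/(2π·6.644×10⁻²⁷) ≈ 2.9×10⁶ Hz.

f ≈ 2.9×10⁶ Hz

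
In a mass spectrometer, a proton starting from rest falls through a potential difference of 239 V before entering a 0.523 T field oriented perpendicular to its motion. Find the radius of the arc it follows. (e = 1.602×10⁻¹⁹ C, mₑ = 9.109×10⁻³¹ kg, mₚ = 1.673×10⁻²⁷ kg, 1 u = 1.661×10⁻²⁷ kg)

Acceleration: |q|V = ½mv² ⇒ v = √(2|q|V/m) = √(2·1.602×10⁻¹⁹·239/1.673×10⁻²⁷) ≈ 2.139×10⁵ m/s.
In the field: r = mv/(|q|B) = (1.673×10⁻²⁷)(2.139×10⁵)/((1.602×10⁻¹⁹)(0.523)) ≈ 4.27×10⁻³ m.

r ≈ 4.27×10⁻³ m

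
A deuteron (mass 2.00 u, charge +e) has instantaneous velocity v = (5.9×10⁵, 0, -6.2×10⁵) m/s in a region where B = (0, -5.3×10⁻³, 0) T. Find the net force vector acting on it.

F ≈ (-5.26×10⁻¹⁶, 0, -5.01×10⁻¹⁶) N

v×B = (-3290, 0, -3130) N/C.
F = q v×B = (1.602×10⁻¹⁹ C)·(-3290, 0, -3130) = (-5.26×10⁻¹⁶, 0, -5.01×10⁻¹⁶) N.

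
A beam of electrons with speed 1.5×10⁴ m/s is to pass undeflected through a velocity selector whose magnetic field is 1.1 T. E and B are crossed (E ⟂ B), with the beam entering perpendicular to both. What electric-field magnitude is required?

E = 1.6×10⁴ V/m

For straight-line motion qE = qvB, so E = vB.
E = 1.5×10⁴ × 1.1 = 1.6×10⁴ V/m.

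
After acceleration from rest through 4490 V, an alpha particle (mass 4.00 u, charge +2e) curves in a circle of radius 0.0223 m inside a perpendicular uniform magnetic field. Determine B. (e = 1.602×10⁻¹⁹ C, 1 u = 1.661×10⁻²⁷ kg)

B ≈ 0.612 T

v = √(2|q|V/m) = √(2·3.204×10⁻¹⁹·4490/6.644×10⁻²⁷) ≈ 6.581×10⁵ m/s.
B = mv/(|q|r) = (6.644×10⁻²⁷)(6.581×10⁵)/((3.204×10⁻¹⁹)(0.0223)) ≈ 0.612 T.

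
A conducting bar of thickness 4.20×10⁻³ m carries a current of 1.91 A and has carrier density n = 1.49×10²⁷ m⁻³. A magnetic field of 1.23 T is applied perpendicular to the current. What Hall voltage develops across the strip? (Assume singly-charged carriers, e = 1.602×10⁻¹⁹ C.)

V_H ≈ 2.34×10⁻⁶ V

V_H = IB/(n e t).
V_H = (1.91)(1.23)/((1.49×10²⁷)(1.602×10⁻¹⁹)(4.20×10⁻³)) ≈ 2.34×10⁻⁶ V.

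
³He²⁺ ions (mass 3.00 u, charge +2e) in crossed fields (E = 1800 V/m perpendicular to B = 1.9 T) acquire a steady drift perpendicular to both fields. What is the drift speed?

v_d ≈ 950 m/s

In crossed fields the guiding centre drifts at v_d = |E×B|/B² = E/B, independent of charge and mass.
v_d = 1800/1.9 = 950 m/s.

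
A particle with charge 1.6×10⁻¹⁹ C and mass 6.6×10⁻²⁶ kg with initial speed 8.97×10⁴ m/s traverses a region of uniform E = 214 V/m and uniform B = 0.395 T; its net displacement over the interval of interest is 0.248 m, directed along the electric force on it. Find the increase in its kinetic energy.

ΔKE ≈ 8.49×10⁻¹⁸ J

The magnetic force is always ⟂ v and does no work; only the electric force changes KE.
ΔKE = F_E · d = |q|E d = (1.6×10⁻¹⁹)(214)(0.248) ≈ 8.49×10⁻¹⁸ J.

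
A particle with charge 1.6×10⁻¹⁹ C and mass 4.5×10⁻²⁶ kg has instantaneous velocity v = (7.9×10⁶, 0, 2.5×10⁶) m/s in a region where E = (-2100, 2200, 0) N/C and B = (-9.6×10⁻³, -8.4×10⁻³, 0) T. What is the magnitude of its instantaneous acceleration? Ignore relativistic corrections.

v×B = (2.10×10⁴, -2.40×10⁴, -6.64×10⁴) N/C.
E + v×B = (1.89×10⁴, -2.18×10⁴, -6.64×10⁴) N/C.
F = q(E + v×B) = (1.6×10⁻¹⁹ C)·(1.89×10⁴, -2.18×10⁴, -6.64×10⁴) = (3.02×10⁻¹⁵, -3.49×10⁻¹⁵, -1.06×10⁻¹⁴) N.
|a| = |F|/m = 1.158×10⁻¹⁴/4.5×10⁻²⁶ ≈ 2.57×10¹¹ m/s².

|a| ≈ 2.57×10¹¹ m/s²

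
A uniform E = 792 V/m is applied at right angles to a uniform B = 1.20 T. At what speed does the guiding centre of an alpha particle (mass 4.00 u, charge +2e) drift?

In crossed fields the guiding centre drifts at v_d = |E×B|/B² = E/B, independent of charge and mass.
v_d = 792/1.20 = 660 m/s.

v_d ≈ 660 m/s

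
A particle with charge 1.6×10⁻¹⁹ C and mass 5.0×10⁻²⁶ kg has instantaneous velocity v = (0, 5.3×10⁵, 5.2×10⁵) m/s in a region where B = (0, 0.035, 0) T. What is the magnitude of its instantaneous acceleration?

v×B = (-1.82×10⁴, 0, 0) N/C.
F = q v×B = (1.6×10⁻¹⁹ C)·(-1.82×10⁴, 0, 0) = (-2.91×10⁻¹⁵, 0, 0) N.
|a| = |F|/m = 2.912×10⁻¹⁵/5.0×10⁻²⁶ ≈ 5.82×10¹⁰ m/s².

|a| ≈ 5.82×10¹⁰ m/s²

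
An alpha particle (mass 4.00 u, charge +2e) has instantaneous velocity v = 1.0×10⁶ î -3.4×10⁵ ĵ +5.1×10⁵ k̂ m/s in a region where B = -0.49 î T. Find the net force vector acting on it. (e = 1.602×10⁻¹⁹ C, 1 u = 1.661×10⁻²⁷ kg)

F ≈ (0, -8.01×10⁻¹⁴, -5.34×10⁻¹⁴) N

v×B = (0, -2.50×10⁵, -1.67×10⁵) N/C.
F = q v×B = (3.204×10⁻¹⁹ C)·(0, -2.50×10⁵, -1.67×10⁵) = (0, -8.01×10⁻¹⁴, -5.34×10⁻¹⁴) N.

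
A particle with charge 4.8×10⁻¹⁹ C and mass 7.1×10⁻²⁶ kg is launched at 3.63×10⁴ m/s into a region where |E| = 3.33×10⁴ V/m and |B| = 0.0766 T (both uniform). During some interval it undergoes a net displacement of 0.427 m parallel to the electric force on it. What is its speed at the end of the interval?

v_f ≈ 4.40×10⁵ m/s

B does no work; ΔKE = |q|E d.
½mv_f² = ½mv₀² + |q|Ed = ½(7.1×10⁻²⁶)(3.63×10⁴)² + (4.8×10⁻¹⁹)(3.33×10⁴)(0.427) ≈ 4.678×10⁻¹⁷ J + 6.825×10⁻¹⁵ J ≈ 6.872×10⁻¹⁵ J.
v_f = √(2·6.872×10⁻¹⁵/7.1×10⁻²⁶) ≈ 4.40×10⁵ m/s.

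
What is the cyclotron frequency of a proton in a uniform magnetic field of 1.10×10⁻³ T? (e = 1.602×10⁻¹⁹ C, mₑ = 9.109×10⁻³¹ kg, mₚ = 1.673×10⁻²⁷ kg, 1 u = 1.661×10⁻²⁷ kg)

f ≈ 1.68×10⁴ Hz

f = |q|B/(2πm).
f = (1.602×10⁻¹⁹)(1.10×10⁻³)/(2π·1.673×10⁻²⁷) ≈ 1.68×10⁴ Hz.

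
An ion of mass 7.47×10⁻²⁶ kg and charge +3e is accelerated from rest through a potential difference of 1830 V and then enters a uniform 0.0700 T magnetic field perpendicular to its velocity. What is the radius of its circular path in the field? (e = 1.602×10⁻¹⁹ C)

Acceleration: |q|V = ½mv² ⇒ v = √(2|q|V/m) = √(2·4.806×10⁻¹⁹·1830/7.47×10⁻²⁶) ≈ 1.535×10⁵ m/s.
In the field: r = mv/(|q|B) = (7.47×10⁻²⁶)(1.535×10⁵)/((4.806×10⁻¹⁹)(0.0700)) ≈ 0.341 m.

r ≈ 0.341 m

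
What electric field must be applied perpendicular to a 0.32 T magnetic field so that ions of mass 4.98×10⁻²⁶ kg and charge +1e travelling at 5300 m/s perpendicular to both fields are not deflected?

For straight-line motion qE = qvB, so E = vB.
E = 5300 × 0.32 = 1700 V/m.

E = 1700 V/m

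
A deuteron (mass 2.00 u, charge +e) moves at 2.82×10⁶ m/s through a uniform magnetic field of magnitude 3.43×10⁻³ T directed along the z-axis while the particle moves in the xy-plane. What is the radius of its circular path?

r ≈ 17.0 m

The magnetic force provides the centripetal force: |q|vB = mv²/r.
r = mv/(|q|B) = (3.322×10⁻²⁷)(2.82×10⁶)/((1.602×10⁻¹⁹)(3.43×10⁻³)) ≈ 17.0 m.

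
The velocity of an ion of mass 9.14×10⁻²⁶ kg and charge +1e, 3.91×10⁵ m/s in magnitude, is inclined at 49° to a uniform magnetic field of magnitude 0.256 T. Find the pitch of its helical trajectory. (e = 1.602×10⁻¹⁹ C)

p ≈ 3.59 m

v∥ = v cosθ = 3.91×10⁵·cos49° ≈ 2.565×10⁵ m/s.
T = 2πm/(|q|B) = 2π(9.14×10⁻²⁶)/((1.602×10⁻¹⁹)(0.256)) ≈ 1.400×10⁻⁵ s.
pitch = v∥ T = (2.565×10⁵)(1.400×10⁻⁵) ≈ 3.59 m.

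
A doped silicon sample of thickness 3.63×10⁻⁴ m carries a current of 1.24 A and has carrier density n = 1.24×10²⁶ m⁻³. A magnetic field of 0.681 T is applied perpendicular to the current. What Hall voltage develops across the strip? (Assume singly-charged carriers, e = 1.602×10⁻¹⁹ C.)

V_H ≈ 1.17×10⁻⁴ V

V_H = IB/(n e t).
V_H = (1.24)(0.681)/((1.24×10²⁶)(1.602×10⁻¹⁹)(3.63×10⁻⁴)) ≈ 1.17×10⁻⁴ V.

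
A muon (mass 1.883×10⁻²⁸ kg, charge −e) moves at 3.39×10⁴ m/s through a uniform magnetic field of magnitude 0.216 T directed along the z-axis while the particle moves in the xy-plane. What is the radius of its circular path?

r ≈ 1.84×10⁻⁴ m

The magnetic force provides the centripetal force: |q|vB = mv²/r.
r = mv/(|q|B) = (1.883×10⁻²⁸)(3.39×10⁴)/((1.602×10⁻¹⁹)(0.216)) ≈ 1.84×10⁻⁴ m.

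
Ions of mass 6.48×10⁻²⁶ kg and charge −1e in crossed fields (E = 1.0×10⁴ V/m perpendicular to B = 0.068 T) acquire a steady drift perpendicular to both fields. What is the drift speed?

The steady drift has the magnetic force balancing the electric force, so v_d = E/B.
v_d = 1.0×10⁴/0.068 = 1.5×10⁵ m/s.

v_d ≈ 1.5×10⁵ m/s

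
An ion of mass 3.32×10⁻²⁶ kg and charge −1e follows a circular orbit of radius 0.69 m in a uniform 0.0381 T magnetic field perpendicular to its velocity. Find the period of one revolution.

The cyclotron period depends only on m, q, B: T = 2πm/(|q|B).
T = 2π(3.32×10⁻²⁶)/((1.602×10⁻¹⁹)(0.0381)) ≈ 3.42×10⁻⁵ s.

T ≈ 3.42×10⁻⁵ s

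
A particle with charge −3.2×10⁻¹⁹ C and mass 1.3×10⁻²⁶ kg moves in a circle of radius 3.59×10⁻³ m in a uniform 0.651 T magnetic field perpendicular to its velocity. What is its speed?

v ≈ 5.75×10⁴ m/s

From |q|vB = mv²/r, v = |q|Br/m.
v = (3.2×10⁻¹⁹)(0.651)(3.59×10⁻³)/1.3×10⁻²⁶ ≈ 5.75×10⁴ m/s.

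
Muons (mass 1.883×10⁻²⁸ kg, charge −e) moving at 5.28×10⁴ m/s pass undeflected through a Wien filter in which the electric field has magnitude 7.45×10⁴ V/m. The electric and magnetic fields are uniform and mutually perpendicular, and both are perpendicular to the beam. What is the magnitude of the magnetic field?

B = 1.41 T

Balance of forces in the selector: qE = qvB ⇒ B = E/v.
B = 7.45×10⁴/5.28×10⁴ = 1.41 T.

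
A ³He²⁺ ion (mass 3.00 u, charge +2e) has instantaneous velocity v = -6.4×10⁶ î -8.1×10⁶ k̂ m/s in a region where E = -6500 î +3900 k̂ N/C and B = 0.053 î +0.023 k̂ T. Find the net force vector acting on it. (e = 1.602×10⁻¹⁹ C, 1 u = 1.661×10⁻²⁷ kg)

F ≈ (-2.08×10⁻¹⁵, -9.04×10⁻¹⁴, 1.25×10⁻¹⁵) N

v×B = (0, -2.82×10⁵, 0) N/C.
E + v×B = (-6500, -2.82×10⁵, 3900) N/C.
F = q(E + v×B) = (3.204×10⁻¹⁹ C)·(-6500, -2.82×10⁵, 3900) = (-2.08×10⁻¹⁵, -9.04×10⁻¹⁴, 1.25×10⁻¹⁵) N.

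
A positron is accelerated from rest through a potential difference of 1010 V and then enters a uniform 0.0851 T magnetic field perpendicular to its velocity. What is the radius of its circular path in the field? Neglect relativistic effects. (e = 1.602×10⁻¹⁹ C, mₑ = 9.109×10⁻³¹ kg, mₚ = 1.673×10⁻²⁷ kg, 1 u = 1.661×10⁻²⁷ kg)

r ≈ 1.26×10⁻³ m

Acceleration: |q|V = ½mv² ⇒ v = √(2|q|V/m) = √(2·1.602×10⁻¹⁹·1010/9.109×10⁻³¹) ≈ 1.885×10⁷ m/s.
In the field: r = mv/(|q|B) = (9.109×10⁻³¹)(1.885×10⁷)/((1.602×10⁻¹⁹)(0.0851)) ≈ 1.26×10⁻³ m.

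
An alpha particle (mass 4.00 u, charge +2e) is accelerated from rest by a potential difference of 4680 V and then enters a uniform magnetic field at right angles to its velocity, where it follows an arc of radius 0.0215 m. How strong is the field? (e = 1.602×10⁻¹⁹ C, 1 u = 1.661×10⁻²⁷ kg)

v = √(2|q|V/m) = √(2·3.204×10⁻¹⁹·4680/6.644×10⁻²⁷) ≈ 6.718×10⁵ m/s.
B = mv/(|q|r) = (6.644×10⁻²⁷)(6.718×10⁵)/((3.204×10⁻¹⁹)(0.0215)) ≈ 0.648 T.

B ≈ 0.648 T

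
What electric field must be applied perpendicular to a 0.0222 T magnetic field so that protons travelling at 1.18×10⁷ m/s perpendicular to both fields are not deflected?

For straight-line motion qE = qvB, so E = vB.
E = 1.18×10⁷ × 0.0222 = 2.62×10⁵ V/m.

E = 2.62×10⁵ V/m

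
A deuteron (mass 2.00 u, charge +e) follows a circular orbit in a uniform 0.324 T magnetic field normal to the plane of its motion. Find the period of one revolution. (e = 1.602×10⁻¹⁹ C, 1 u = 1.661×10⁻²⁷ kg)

T ≈ 4.02×10⁻⁷ s

The cyclotron period depends only on m, q, B: T = 2πm/(|q|B).
T = 2π(3.322×10⁻²⁷)/((1.602×10⁻¹⁹)(0.324)) ≈ 4.02×10⁻⁷ s.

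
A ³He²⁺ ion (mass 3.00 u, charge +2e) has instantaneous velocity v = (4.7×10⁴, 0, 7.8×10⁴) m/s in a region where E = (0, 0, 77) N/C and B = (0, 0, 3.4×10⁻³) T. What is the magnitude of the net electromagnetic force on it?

|F| ≈ 5.68×10⁻¹⁷ N

v×B = (0, -160, 0) N/C.
E + v×B = (0, -160, 77.0) N/C.
F = q(E + v×B) = (3.204×10⁻¹⁹ C)·(0, -160, 77.0) = (0, -5.12×10⁻¹⁷, 2.47×10⁻¹⁷) N.
|F| = 5.68×10⁻¹⁷ N.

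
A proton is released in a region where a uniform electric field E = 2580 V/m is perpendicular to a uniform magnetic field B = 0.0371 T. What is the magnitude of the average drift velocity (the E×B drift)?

The E×B drift speed is v_d = E/B.
v_d = 2580/0.0371 = 6.95×10⁴ m/s.

v_d ≈ 6.95×10⁴ m/s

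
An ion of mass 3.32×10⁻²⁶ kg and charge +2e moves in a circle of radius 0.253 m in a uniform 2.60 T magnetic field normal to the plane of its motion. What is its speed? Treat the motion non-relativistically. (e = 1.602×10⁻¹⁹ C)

v ≈ 6.35×10⁶ m/s

From |q|vB = mv²/r, v = |q|Br/m.
v = (3.204×10⁻¹⁹)(2.60)(0.253)/3.32×10⁻²⁶ ≈ 6.35×10⁶ m/s.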